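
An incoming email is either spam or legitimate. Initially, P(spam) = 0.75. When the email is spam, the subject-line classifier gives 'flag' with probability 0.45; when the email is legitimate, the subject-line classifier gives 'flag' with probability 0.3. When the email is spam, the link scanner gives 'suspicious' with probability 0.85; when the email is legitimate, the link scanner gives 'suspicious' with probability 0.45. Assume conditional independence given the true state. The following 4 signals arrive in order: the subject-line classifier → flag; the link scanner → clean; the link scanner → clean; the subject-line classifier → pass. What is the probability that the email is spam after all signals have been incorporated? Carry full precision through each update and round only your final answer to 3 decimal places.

After the subject-line classifier='flag': P(spam) = 0.45·0.7500 / (0.45·0.7500 + 0.3·0.2500) ≈ 0.8182
After the link scanner='clean': P(spam) = 0.15·0.8182 / (0.15·0.8182 + 0.55·0.1818) ≈ 0.5510
After the link scanner='clean': P(spam) = 0.15·0.5510 / (0.15·0.5510 + 0.55·0.4490) ≈ 0.2508
After the subject-line classifier='pass': P(spam) = 0.55·0.2508 / (0.55·0.2508 + 0.7·0.7492) ≈ 0.2082

0.208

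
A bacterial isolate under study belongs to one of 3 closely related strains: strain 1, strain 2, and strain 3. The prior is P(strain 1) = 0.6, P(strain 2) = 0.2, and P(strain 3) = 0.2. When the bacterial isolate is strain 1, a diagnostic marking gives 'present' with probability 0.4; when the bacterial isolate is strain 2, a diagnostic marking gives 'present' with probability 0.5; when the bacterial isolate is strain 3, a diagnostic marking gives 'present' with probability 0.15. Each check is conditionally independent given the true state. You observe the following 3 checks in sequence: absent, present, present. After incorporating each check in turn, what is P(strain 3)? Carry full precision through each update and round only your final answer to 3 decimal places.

0.044

Each posterior becomes the prior for the next update.
After 'absent': normaliser = 0.6·0.6000 + 0.5·0.2000 + 0.85·0.2000; P(strain 1) ≈ 0.5714, P(strain 2) ≈ 0.1587, P(strain 3) ≈ 0.2698
After 'present': normaliser = 0.4·0.5714 + 0.5·0.1587 + 0.15·0.2698; P(strain 1) ≈ 0.6560, P(strain 2) ≈ 0.2278, P(strain 3) ≈ 0.1162
After 'present': normaliser = 0.4·0.6560 + 0.5·0.2278 + 0.15·0.1162; P(strain 1) ≈ 0.6665, P(strain 2) ≈ 0.2893, P(strain 3) ≈ 0.0443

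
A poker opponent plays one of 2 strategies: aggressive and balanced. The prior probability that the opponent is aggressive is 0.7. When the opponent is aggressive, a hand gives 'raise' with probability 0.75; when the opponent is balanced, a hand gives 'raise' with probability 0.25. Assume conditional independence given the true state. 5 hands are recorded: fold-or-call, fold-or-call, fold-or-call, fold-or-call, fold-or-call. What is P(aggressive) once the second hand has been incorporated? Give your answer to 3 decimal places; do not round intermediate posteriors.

0.206

After 'fold-or-call': P(aggressive) = 0.25·0.7000 / (0.25·0.7000 + 0.75·0.3000) ≈ 0.4375
After 'fold-or-call': P(aggressive) = 0.25·0.4375 / (0.25·0.4375 + 0.75·0.5625) ≈ 0.2059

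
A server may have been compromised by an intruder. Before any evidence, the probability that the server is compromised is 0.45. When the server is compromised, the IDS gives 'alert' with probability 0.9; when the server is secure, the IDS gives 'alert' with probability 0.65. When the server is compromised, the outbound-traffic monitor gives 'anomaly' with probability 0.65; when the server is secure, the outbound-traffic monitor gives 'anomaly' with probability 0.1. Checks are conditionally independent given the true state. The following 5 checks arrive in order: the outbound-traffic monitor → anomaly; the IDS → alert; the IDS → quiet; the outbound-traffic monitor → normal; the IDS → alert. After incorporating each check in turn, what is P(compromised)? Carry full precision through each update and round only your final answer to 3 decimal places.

0.531

After the outbound-traffic monitor='anomaly': P(compromised) = 0.65·0.4500 / (0.65·0.4500 + 0.1·0.5500) ≈ 0.8417
After the IDS='alert': P(compromised) = 0.9·0.8417 / (0.9·0.8417 + 0.65·0.1583) ≈ 0.8804
After the IDS='quiet': P(compromised) = 0.1·0.8804 / (0.1·0.8804 + 0.35·0.1196) ≈ 0.6778
After the outbound-traffic monitor='normal': P(compromised) = 0.35·0.6778 / (0.35·0.6778 + 0.9·0.3222) ≈ 0.4500
After the IDS='alert': P(compromised) = 0.9·0.4500 / (0.9·0.4500 + 0.65·0.5500) ≈ 0.5311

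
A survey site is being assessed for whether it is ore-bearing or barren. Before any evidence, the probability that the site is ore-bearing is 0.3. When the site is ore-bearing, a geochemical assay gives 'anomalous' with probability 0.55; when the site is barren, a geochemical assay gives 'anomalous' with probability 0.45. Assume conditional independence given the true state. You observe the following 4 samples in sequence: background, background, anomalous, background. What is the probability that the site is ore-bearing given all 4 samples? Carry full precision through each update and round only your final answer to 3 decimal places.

After 'background': P(ore) = 0.45·0.3000 / (0.45·0.3000 + 0.55·0.7000) ≈ 0.2596
After 'background': P(ore) = 0.45·0.2596 / (0.45·0.2596 + 0.55·0.7404) ≈ 0.2229
After 'anomalous': P(ore) = 0.55·0.2229 / (0.55·0.2229 + 0.45·0.7771) ≈ 0.2596
After 'background': P(ore) = 0.45·0.2596 / (0.45·0.2596 + 0.55·0.7404) ≈ 0.2229

0.223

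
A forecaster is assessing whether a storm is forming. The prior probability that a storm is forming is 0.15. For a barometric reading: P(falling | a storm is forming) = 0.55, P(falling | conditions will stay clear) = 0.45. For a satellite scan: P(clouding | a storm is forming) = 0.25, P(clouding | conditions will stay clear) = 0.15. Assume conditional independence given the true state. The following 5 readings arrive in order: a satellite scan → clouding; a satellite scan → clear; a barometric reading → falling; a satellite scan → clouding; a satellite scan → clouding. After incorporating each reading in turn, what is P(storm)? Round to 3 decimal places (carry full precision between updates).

0.468

Each posterior becomes the prior for the next update.
After a satellite scan='clouding': P(storm) = 0.25·0.1500 / (0.25·0.1500 + 0.15·0.8500) ≈ 0.2273
After a satellite scan='clear': P(storm) = 0.75·0.2273 / (0.75·0.2273 + 0.85·0.7727) ≈ 0.2060
After a barometric reading='falling': P(storm) = 0.55·0.2060 / (0.55·0.2060 + 0.45·0.7940) ≈ 0.2408
After a satellite scan='clouding': P(storm) = 0.25·0.2408 / (0.25·0.2408 + 0.15·0.7592) ≈ 0.3458
After a satellite scan='clouding': P(storm) = 0.25·0.3458 / (0.25·0.3458 + 0.15·0.6542) ≈ 0.4684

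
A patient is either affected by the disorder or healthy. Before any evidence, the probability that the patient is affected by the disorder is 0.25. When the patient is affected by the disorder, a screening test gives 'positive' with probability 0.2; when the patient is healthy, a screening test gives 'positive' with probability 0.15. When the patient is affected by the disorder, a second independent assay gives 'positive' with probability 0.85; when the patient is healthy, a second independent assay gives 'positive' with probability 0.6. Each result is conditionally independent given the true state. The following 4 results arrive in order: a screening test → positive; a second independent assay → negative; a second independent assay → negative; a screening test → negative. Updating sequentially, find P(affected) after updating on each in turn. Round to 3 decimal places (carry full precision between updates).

0.056

After a screening test='positive': P(affected) = 0.2·0.2500 / (0.2·0.2500 + 0.15·0.7500) ≈ 0.3077
After a second independent assay='negative': P(affected) = 0.15·0.3077 / (0.15·0.3077 + 0.4·0.6923) ≈ 0.1429
After a second independent assay='negative': P(affected) = 0.15·0.1429 / (0.15·0.1429 + 0.4·0.8571) ≈ 0.0588
After a screening test='negative': P(affected) = 0.8·0.0588 / (0.8·0.0588 + 0.85·0.9412) ≈ 0.0556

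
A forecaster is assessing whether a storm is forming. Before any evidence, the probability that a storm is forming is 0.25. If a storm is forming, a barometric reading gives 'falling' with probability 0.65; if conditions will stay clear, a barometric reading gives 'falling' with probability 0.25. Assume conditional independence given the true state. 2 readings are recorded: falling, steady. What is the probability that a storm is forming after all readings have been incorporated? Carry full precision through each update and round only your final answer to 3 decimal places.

After 'falling': P(storm) = 0.65·0.2500 / (0.65·0.2500 + 0.25·0.7500) ≈ 0.4643
After 'steady': P(storm) = 0.35·0.4643 / (0.35·0.4643 + 0.75·0.5357) ≈ 0.2880

0.288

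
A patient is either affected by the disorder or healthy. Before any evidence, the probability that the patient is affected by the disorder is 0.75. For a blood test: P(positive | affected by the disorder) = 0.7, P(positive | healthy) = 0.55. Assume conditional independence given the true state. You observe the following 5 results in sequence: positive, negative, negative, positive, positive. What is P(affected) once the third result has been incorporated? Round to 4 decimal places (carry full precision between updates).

0.6292

Apply Bayes' rule sequentially, carrying P(affected) forward.
After 'positive': P(affected) = 0.7·0.7500 / (0.7·0.7500 + 0.55·0.2500) ≈ 0.7925
After 'negative': P(affected) = 0.3·0.7925 / (0.3·0.7925 + 0.45·0.2075) ≈ 0.7179
After 'negative': P(affected) = 0.3·0.7179 / (0.3·0.7179 + 0.45·0.2821) ≈ 0.6292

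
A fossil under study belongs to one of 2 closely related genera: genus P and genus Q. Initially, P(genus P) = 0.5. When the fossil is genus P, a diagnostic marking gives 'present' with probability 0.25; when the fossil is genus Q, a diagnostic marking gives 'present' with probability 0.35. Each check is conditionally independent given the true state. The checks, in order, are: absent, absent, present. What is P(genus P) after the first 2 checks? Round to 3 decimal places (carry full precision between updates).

0.571

After 'absent': P(genus P) = 0.75·0.5000 / (0.75·0.5000 + 0.65·0.5000) ≈ 0.5357
After 'absent': P(genus P) = 0.75·0.5357 / (0.75·0.5357 + 0.65·0.4643) ≈ 0.5711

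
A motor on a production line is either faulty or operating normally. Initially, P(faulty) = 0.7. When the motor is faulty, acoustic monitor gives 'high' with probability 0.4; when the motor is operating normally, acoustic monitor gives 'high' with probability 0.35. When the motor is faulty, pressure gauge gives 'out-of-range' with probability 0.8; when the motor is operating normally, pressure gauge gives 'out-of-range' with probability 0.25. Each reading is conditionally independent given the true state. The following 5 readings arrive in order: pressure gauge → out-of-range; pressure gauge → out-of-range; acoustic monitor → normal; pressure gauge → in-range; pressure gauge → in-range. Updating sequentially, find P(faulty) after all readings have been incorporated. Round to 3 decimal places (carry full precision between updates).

0.611

After pressure gauge='out-of-range': P(faulty) = 0.8·0.7000 / (0.8·0.7000 + 0.25·0.3000) ≈ 0.8819
After pressure gauge='out-of-range': P(faulty) = 0.8·0.8819 / (0.8·0.8819 + 0.25·0.1181) ≈ 0.9598
After acoustic monitor='normal': P(faulty) = 0.6·0.9598 / (0.6·0.9598 + 0.65·0.0402) ≈ 0.9566
After pressure gauge='in-range': P(faulty) = 0.2·0.9566 / (0.2·0.9566 + 0.75·0.0434) ≈ 0.8547
After pressure gauge='in-range': P(faulty) = 0.2·0.8547 / (0.2·0.8547 + 0.75·0.1453) ≈ 0.6106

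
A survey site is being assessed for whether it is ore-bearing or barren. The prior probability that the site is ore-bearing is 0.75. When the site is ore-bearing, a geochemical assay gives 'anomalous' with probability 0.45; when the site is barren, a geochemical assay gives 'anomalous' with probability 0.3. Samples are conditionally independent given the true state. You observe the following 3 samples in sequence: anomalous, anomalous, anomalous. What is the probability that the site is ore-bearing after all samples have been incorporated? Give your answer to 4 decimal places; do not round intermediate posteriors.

0.9101

After 'anomalous': P(ore) = 0.45·0.7500 / (0.45·0.7500 + 0.3·0.2500) ≈ 0.8182
After 'anomalous': P(ore) = 0.45·0.8182 / (0.45·0.8182 + 0.3·0.1818) ≈ 0.8710
After 'anomalous': P(ore) = 0.45·0.8710 / (0.45·0.8710 + 0.3·0.1290) ≈ 0.9101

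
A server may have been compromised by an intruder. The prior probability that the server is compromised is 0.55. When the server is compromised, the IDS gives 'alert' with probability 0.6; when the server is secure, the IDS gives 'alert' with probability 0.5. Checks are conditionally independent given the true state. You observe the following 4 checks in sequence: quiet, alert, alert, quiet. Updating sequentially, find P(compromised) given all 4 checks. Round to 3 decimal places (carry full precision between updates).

After 'quiet': P(compromised) = 0.4·0.5500 / (0.4·0.5500 + 0.5·0.4500) ≈ 0.4944
After 'alert': P(compromised) = 0.6·0.4944 / (0.6·0.4944 + 0.5·0.5056) ≈ 0.5399
After 'alert': P(compromised) = 0.6·0.5399 / (0.6·0.5399 + 0.5·0.4601) ≈ 0.5847
After 'quiet': P(compromised) = 0.4·0.5847 / (0.4·0.5847 + 0.5·0.4153) ≈ 0.5297

0.530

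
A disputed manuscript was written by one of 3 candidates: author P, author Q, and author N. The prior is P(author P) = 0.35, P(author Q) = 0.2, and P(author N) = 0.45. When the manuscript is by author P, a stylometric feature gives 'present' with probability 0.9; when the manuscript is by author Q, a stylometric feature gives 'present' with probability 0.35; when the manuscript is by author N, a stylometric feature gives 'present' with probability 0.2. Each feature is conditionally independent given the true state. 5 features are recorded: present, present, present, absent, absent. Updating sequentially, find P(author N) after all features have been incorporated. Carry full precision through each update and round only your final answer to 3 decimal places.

After 'present': normaliser = 0.9·0.3500 + 0.35·0.2000 + 0.2·0.4500; P(author P) ≈ 0.6632, P(author Q) ≈ 0.1474, P(author N) ≈ 0.1895
After 'present': normaliser = 0.9·0.6632 + 0.35·0.1474 + 0.2·0.1895; P(author P) ≈ 0.8696, P(author Q) ≈ 0.0752, P(author N) ≈ 0.0552
After 'present': normaliser = 0.9·0.8696 + 0.35·0.0752 + 0.2·0.0552; P(author P) ≈ 0.9545, P(author Q) ≈ 0.0321, P(author N) ≈ 0.0135
After 'absent': normaliser = 0.1·0.9545 + 0.65·0.0321 + 0.8·0.0135; P(author P) ≈ 0.7511, P(author Q) ≈ 0.1641, P(author N) ≈ 0.0848
After 'absent': normaliser = 0.1·0.7511 + 0.65·0.1641 + 0.8·0.0848; P(author P) ≈ 0.3009, P(author Q) ≈ 0.4273, P(author N) ≈ 0.2717

0.272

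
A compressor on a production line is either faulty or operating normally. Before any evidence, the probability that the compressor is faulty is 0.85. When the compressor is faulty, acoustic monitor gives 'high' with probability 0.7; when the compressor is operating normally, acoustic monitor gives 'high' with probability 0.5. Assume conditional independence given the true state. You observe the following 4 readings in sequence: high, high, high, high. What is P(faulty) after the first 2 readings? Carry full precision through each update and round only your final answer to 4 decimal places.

After 'high': P(faulty) = 0.7·0.8500 / (0.7·0.8500 + 0.5·0.1500) ≈ 0.8881
After 'high': P(faulty) = 0.7·0.8881 / (0.7·0.8881 + 0.5·0.1119) ≈ 0.9174

0.9174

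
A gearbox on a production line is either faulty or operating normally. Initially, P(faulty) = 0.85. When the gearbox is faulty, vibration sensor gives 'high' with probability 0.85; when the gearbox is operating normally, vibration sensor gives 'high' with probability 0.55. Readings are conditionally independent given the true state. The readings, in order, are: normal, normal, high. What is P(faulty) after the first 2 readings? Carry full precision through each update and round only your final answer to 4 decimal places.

0.3864

After 'normal': P(faulty) = 0.15·0.8500 / (0.15·0.8500 + 0.45·0.1500) ≈ 0.6538
After 'normal': P(faulty) = 0.15·0.6538 / (0.15·0.6538 + 0.45·0.3462) ≈ 0.3864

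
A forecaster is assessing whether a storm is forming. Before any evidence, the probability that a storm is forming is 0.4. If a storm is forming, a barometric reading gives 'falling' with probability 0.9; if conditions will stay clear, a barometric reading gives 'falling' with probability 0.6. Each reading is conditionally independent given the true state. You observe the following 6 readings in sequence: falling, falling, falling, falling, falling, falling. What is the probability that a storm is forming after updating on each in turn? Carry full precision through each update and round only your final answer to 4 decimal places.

0.8836

After 'falling': P(storm) = 0.9·0.4000 / (0.9·0.4000 + 0.6·0.6000) ≈ 0.5000
After 'falling': P(storm) = 0.9·0.5000 / (0.9·0.5000 + 0.6·0.5000) ≈ 0.6000
After 'falling': P(storm) = 0.9·0.6000 / (0.9·0.6000 + 0.6·0.4000) ≈ 0.6923
After 'falling': P(storm) = 0.9·0.6923 / (0.9·0.6923 + 0.6·0.3077) ≈ 0.7714
After 'falling': P(storm) = 0.9·0.7714 / (0.9·0.7714 + 0.6·0.2286) ≈ 0.8351
After 'falling': P(storm) = 0.9·0.8351 / (0.9·0.8351 + 0.6·0.1649) ≈ 0.8836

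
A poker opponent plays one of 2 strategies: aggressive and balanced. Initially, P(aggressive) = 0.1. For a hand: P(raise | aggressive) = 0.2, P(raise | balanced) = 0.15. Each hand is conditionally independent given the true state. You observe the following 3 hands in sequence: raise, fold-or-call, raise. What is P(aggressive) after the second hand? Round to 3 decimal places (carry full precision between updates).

0.122

After 'raise': P(aggressive) = 0.2·0.1000 / (0.2·0.1000 + 0.15·0.9000) ≈ 0.1290
After 'fold-or-call': P(aggressive) = 0.8·0.1290 / (0.8·0.1290 + 0.85·0.8710) ≈ 0.1224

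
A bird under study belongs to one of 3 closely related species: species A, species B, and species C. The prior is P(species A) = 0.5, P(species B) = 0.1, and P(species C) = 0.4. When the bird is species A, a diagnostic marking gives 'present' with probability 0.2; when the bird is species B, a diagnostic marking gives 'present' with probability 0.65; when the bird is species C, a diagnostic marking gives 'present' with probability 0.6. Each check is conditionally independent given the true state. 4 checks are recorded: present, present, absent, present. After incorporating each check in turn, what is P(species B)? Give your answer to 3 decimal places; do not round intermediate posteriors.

0.203

After 'present': normaliser = 0.2·0.5000 + 0.65·0.1000 + 0.6·0.4000; P(species A) ≈ 0.2469, P(species B) ≈ 0.1605, P(species C) ≈ 0.5926
After 'present': normaliser = 0.2·0.2469 + 0.65·0.1605 + 0.6·0.5926; P(species A) ≈ 0.0970, P(species B) ≈ 0.2048, P(species C) ≈ 0.6982
After 'absent': normaliser = 0.8·0.0970 + 0.35·0.2048 + 0.4·0.6982; P(species A) ≈ 0.1810, P(species B) ≈ 0.1673, P(species C) ≈ 0.6517
After 'present': normaliser = 0.2·0.1810 + 0.65·0.1673 + 0.6·0.6517; P(species A) ≈ 0.0676, P(species B) ≈ 0.2029, P(species C) ≈ 0.7295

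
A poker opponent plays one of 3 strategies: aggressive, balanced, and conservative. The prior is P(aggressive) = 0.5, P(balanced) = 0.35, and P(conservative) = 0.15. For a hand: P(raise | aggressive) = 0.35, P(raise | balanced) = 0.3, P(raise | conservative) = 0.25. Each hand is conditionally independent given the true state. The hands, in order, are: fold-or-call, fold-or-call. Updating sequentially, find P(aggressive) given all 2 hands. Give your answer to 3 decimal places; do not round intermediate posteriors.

Each posterior becomes the prior for the next update.
After 'fold-or-call': normaliser = 0.65·0.5000 + 0.7·0.3500 + 0.75·0.1500; P(aggressive) ≈ 0.4762, P(balanced) ≈ 0.3590, P(conservative) ≈ 0.1648
After 'fold-or-call': normaliser = 0.65·0.4762 + 0.7·0.3590 + 0.75·0.1648; P(aggressive) ≈ 0.4522, P(balanced) ≈ 0.3671, P(conservative) ≈ 0.1806

0.452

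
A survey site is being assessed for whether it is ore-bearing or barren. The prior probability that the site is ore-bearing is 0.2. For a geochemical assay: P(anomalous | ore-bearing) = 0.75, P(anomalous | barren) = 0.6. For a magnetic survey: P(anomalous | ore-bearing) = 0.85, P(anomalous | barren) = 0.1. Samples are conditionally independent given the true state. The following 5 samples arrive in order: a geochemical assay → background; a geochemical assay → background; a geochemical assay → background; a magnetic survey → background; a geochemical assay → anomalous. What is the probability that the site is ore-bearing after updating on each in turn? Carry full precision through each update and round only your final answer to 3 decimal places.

Apply Bayes' rule sequentially, carrying P(ore) forward.
After a geochemical assay='background': P(ore) = 0.25·0.2000 / (0.25·0.2000 + 0.4·0.8000) ≈ 0.1351
After a geochemical assay='background': P(ore) = 0.25·0.1351 / (0.25·0.1351 + 0.4·0.8649) ≈ 0.0890
After a geochemical assay='background': P(ore) = 0.25·0.0890 / (0.25·0.0890 + 0.4·0.9110) ≈ 0.0575
After a magnetic survey='background': P(ore) = 0.15·0.0575 / (0.15·0.0575 + 0.9·0.9425) ≈ 0.0101
After a geochemical assay='anomalous': P(ore) = 0.75·0.0101 / (0.75·0.0101 + 0.6·0.9899) ≈ 0.0126

0.013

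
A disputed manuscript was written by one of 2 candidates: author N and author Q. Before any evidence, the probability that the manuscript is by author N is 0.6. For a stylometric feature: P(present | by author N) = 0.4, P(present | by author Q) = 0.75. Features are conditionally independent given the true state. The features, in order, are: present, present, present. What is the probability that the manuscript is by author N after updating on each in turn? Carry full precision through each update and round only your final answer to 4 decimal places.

Apply Bayes' rule sequentially, carrying P(author N) forward.
After 'present': P(author N) = 0.4·0.6000 / (0.4·0.6000 + 0.75·0.4000) ≈ 0.4444
After 'present': P(author N) = 0.4·0.4444 / (0.4·0.4444 + 0.75·0.5556) ≈ 0.2991
After 'present': P(author N) = 0.4·0.2991 / (0.4·0.2991 + 0.75·0.7009) ≈ 0.1854

0.1854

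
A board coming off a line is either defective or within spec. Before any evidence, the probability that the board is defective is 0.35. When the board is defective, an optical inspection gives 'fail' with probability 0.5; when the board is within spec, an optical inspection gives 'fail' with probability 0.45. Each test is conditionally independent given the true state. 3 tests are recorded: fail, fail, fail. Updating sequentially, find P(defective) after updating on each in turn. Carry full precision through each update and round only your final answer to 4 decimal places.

After 'fail': P(defective) = 0.5·0.3500 / (0.5·0.3500 + 0.45·0.6500) ≈ 0.3743
After 'fail': P(defective) = 0.5·0.3743 / (0.5·0.3743 + 0.45·0.6257) ≈ 0.3993
After 'fail': P(defective) = 0.5·0.3993 / (0.5·0.3993 + 0.45·0.6007) ≈ 0.4248

0.4248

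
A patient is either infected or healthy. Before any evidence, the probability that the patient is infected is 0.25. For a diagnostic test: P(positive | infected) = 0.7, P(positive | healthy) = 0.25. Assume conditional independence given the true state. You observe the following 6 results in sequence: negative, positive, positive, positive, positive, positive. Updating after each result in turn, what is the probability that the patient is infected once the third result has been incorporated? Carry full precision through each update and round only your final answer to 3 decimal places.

After 'negative': P(infected) = 0.3·0.2500 / (0.3·0.2500 + 0.75·0.7500) ≈ 0.1176
After 'positive': P(infected) = 0.7·0.1176 / (0.7·0.1176 + 0.25·0.8824) ≈ 0.2718
After 'positive': P(infected) = 0.7·0.2718 / (0.7·0.2718 + 0.25·0.7282) ≈ 0.5111

0.511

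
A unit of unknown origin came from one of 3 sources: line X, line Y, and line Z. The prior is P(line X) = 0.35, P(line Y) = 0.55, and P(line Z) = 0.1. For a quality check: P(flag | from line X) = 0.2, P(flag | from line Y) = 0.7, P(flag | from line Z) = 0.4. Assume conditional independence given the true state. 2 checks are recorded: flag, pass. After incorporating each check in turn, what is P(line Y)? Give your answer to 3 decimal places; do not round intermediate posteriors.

0.591

After 'flag': normaliser = 0.2·0.3500 + 0.7·0.5500 + 0.4·0.1000; P(line X) ≈ 0.1414, P(line Y) ≈ 0.7778, P(line Z) ≈ 0.0808
After 'pass': normaliser = 0.8·0.1414 + 0.3·0.7778 + 0.6·0.0808; P(line X) ≈ 0.2864, P(line Y) ≈ 0.5908, P(line Z) ≈ 0.1228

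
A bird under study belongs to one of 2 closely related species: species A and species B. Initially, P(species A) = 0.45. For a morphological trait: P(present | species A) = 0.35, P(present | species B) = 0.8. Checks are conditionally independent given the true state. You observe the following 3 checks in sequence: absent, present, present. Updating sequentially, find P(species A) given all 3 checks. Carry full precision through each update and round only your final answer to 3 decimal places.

0.337

After 'absent': P(species A) = 0.65·0.4500 / (0.65·0.4500 + 0.2·0.5500) ≈ 0.7267
After 'present': P(species A) = 0.35·0.7267 / (0.35·0.7267 + 0.8·0.2733) ≈ 0.5378
After 'present': P(species A) = 0.35·0.5378 / (0.35·0.5378 + 0.8·0.4622) ≈ 0.3373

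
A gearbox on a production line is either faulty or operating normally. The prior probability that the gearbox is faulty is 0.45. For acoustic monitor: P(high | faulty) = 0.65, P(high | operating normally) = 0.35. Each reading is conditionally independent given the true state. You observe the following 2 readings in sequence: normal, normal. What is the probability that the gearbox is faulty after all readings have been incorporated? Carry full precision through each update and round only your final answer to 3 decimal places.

Apply Bayes' rule sequentially, carrying P(faulty) forward.
After 'normal': P(faulty) = 0.35·0.4500 / (0.35·0.4500 + 0.65·0.5500) ≈ 0.3058
After 'normal': P(faulty) = 0.35·0.3058 / (0.35·0.3058 + 0.65·0.6942) ≈ 0.1917

0.192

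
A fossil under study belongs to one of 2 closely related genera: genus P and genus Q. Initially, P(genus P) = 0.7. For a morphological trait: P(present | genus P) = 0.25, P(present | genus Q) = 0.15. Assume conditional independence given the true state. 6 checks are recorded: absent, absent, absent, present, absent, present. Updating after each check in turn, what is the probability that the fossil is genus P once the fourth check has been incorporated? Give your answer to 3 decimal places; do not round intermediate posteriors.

0.728

Each posterior becomes the prior for the next update.
After 'absent': P(genus P) = 0.75·0.7000 / (0.75·0.7000 + 0.85·0.3000) ≈ 0.6731
After 'absent': P(genus P) = 0.75·0.6731 / (0.75·0.6731 + 0.85·0.3269) ≈ 0.6450
After 'absent': P(genus P) = 0.75·0.6450 / (0.75·0.6450 + 0.85·0.3550) ≈ 0.6158
After 'present': P(genus P) = 0.25·0.6158 / (0.25·0.6158 + 0.15·0.3842) ≈ 0.7276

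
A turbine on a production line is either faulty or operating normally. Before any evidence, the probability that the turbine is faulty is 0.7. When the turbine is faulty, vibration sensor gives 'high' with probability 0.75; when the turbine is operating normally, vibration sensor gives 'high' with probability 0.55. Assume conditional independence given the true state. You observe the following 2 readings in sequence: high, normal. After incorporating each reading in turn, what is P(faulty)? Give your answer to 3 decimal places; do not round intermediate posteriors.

Each posterior becomes the prior for the next update.
After 'high': P(faulty) = 0.75·0.7000 / (0.75·0.7000 + 0.55·0.3000) ≈ 0.7609
After 'normal': P(faulty) = 0.25·0.7609 / (0.25·0.7609 + 0.45·0.2391) ≈ 0.6387

0.639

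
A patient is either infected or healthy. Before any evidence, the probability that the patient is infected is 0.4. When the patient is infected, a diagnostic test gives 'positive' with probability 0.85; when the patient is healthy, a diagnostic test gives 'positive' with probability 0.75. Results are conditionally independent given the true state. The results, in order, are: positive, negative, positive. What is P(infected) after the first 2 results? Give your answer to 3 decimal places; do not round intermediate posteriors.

0.312

After 'positive': P(infected) = 0.85·0.4000 / (0.85·0.4000 + 0.75·0.6000) ≈ 0.4304
After 'negative': P(infected) = 0.15·0.4304 / (0.15·0.4304 + 0.25·0.5696) ≈ 0.3119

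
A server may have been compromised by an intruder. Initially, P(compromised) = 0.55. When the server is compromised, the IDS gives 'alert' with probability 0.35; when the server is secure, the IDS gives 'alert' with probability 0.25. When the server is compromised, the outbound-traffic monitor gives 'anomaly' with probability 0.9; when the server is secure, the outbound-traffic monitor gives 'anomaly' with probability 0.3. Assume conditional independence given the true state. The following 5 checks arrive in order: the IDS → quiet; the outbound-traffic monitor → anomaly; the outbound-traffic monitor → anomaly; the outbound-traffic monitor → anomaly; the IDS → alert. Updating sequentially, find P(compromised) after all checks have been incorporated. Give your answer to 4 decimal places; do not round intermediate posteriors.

After the IDS='quiet': P(compromised) = 0.65·0.5500 / (0.65·0.5500 + 0.75·0.4500) ≈ 0.5144
After the outbound-traffic monitor='anomaly': P(compromised) = 0.9·0.5144 / (0.9·0.5144 + 0.3·0.4856) ≈ 0.7606
After the outbound-traffic monitor='anomaly': P(compromised) = 0.9·0.7606 / (0.9·0.7606 + 0.3·0.2394) ≈ 0.9051
After the outbound-traffic monitor='anomaly': P(compromised) = 0.9·0.9051 / (0.9·0.9051 + 0.3·0.0949) ≈ 0.9662
After the IDS='alert': P(compromised) = 0.35·0.9662 / (0.35·0.9662 + 0.25·0.0338) ≈ 0.9756

0.9756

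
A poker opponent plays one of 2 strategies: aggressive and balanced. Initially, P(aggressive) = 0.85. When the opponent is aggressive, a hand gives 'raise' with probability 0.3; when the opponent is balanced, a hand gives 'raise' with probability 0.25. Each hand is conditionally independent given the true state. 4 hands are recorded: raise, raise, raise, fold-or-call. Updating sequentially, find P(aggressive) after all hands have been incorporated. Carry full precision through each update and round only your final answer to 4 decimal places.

After 'raise': P(aggressive) = 0.3·0.8500 / (0.3·0.8500 + 0.25·0.1500) ≈ 0.8718
After 'raise': P(aggressive) = 0.3·0.8718 / (0.3·0.8718 + 0.25·0.1282) ≈ 0.8908
After 'raise': P(aggressive) = 0.3·0.8908 / (0.3·0.8908 + 0.25·0.1092) ≈ 0.9073
After 'fold-or-call': P(aggressive) = 0.7·0.9073 / (0.7·0.9073 + 0.75·0.0927) ≈ 0.9014

0.9014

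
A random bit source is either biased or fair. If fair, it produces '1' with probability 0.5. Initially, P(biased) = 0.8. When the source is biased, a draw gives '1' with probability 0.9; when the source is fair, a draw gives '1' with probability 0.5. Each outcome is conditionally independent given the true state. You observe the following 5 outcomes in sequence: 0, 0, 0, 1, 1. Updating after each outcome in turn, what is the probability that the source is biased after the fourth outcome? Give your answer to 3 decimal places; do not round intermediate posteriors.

0.054

After '0': P(biased) = 0.1·0.8000 / (0.1·0.8000 + 0.5·0.2000) ≈ 0.4444
After '0': P(biased) = 0.1·0.4444 / (0.1·0.4444 + 0.5·0.5556) ≈ 0.1379
After '0': P(biased) = 0.1·0.1379 / (0.1·0.1379 + 0.5·0.8621) ≈ 0.0310
After '1': P(biased) = 0.9·0.0310 / (0.9·0.0310 + 0.5·0.9690) ≈ 0.0545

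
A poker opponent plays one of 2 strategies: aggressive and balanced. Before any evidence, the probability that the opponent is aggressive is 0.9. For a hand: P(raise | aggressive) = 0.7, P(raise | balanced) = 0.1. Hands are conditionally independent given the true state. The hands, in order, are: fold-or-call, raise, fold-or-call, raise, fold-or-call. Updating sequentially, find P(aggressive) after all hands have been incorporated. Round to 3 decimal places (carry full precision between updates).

After 'fold-or-call': P(aggressive) = 0.3·0.9000 / (0.3·0.9000 + 0.9·0.1000) ≈ 0.7500
After 'raise': P(aggressive) = 0.7·0.7500 / (0.7·0.7500 + 0.1·0.2500) ≈ 0.9545
After 'fold-or-call': P(aggressive) = 0.3·0.9545 / (0.3·0.9545 + 0.9·0.0455) ≈ 0.8750
After 'raise': P(aggressive) = 0.7·0.8750 / (0.7·0.8750 + 0.1·0.1250) ≈ 0.9800
After 'fold-or-call': P(aggressive) = 0.3·0.9800 / (0.3·0.9800 + 0.9·0.0200) ≈ 0.9423

0.942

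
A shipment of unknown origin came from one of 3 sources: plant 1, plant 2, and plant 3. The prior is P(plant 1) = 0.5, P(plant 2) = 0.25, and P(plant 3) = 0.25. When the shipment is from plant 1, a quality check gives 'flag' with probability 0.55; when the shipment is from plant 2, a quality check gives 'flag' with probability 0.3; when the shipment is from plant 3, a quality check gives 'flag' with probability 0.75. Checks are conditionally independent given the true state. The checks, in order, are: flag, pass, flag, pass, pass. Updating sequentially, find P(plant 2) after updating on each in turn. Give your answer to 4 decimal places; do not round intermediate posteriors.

0.3257

Apply Bayes' rule sequentially, carrying P(plant 2) forward.
After 'flag': normaliser = 0.55·0.5000 + 0.3·0.2500 + 0.75·0.2500; P(plant 1) ≈ 0.5116, P(plant 2) ≈ 0.1395, P(plant 3) ≈ 0.3488
After 'pass': normaliser = 0.45·0.5116 + 0.7·0.1395 + 0.25·0.3488; P(plant 1) ≈ 0.5546, P(plant 2) ≈ 0.2353, P(plant 3) ≈ 0.2101
After 'flag': normaliser = 0.55·0.5546 + 0.3·0.2353 + 0.75·0.2101; P(plant 1) ≈ 0.5721, P(plant 2) ≈ 0.1324, P(plant 3) ≈ 0.2955
After 'pass': normaliser = 0.45·0.5721 + 0.7·0.1324 + 0.25·0.2955; P(plant 1) ≈ 0.6072, P(plant 2) ≈ 0.2186, P(plant 3) ≈ 0.1742
After 'pass': normaliser = 0.45·0.6072 + 0.7·0.2186 + 0.25·0.1742; P(plant 1) ≈ 0.5816, P(plant 2) ≈ 0.3257, P(plant 3) ≈ 0.0927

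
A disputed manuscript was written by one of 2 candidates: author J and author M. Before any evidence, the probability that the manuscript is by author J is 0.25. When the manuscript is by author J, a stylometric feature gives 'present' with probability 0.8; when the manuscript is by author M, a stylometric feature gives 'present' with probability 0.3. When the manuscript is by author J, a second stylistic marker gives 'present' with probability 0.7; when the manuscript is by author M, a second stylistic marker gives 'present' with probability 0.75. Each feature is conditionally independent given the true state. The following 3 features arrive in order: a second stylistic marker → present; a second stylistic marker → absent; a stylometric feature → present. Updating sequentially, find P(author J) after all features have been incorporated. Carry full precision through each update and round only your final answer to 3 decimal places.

0.499

Each posterior becomes the prior for the next update.
After a second stylistic marker='present': P(author J) = 0.7·0.2500 / (0.7·0.2500 + 0.75·0.7500) ≈ 0.2373
After a second stylistic marker='absent': P(author J) = 0.3·0.2373 / (0.3·0.2373 + 0.25·0.7627) ≈ 0.2718
After a stylometric feature='present': P(author J) = 0.8·0.2718 / (0.8·0.2718 + 0.3·0.7282) ≈ 0.4989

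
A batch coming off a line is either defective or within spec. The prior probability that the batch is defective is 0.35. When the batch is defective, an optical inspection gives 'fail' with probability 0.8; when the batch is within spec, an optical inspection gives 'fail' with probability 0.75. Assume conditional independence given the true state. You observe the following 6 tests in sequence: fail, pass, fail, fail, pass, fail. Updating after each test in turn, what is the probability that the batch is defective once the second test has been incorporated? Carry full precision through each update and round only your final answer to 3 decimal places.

After 'fail': P(defective) = 0.8·0.3500 / (0.8·0.3500 + 0.75·0.6500) ≈ 0.3648
After 'pass': P(defective) = 0.2·0.3648 / (0.2·0.3648 + 0.25·0.6352) ≈ 0.3148

0.315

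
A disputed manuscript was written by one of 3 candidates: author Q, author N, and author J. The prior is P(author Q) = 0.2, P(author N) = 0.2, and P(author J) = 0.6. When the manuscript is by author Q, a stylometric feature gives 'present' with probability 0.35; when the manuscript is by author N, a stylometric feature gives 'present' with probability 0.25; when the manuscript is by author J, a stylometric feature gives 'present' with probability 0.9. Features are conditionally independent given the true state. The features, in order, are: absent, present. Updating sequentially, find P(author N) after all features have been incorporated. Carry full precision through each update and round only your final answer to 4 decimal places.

Each posterior becomes the prior for the next update.
After 'absent': normaliser = 0.65·0.2000 + 0.75·0.2000 + 0.1·0.6000; P(author Q) ≈ 0.3824, P(author N) ≈ 0.4412, P(author J) ≈ 0.1765
After 'present': normaliser = 0.35·0.3824 + 0.25·0.4412 + 0.9·0.1765; P(author Q) ≈ 0.3321, P(author N) ≈ 0.2737, P(author J) ≈ 0.3942

0.2737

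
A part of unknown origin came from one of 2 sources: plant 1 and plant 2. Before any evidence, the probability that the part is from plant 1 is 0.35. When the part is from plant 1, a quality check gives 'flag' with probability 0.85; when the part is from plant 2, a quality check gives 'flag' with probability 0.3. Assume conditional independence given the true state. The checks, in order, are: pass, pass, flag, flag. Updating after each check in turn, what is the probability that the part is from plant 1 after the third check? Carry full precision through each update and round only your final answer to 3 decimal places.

0.065

After 'pass': P(plant 1) = 0.15·0.3500 / (0.15·0.3500 + 0.7·0.6500) ≈ 0.1034
After 'pass': P(plant 1) = 0.15·0.1034 / (0.15·0.1034 + 0.7·0.8966) ≈ 0.0241
After 'flag': P(plant 1) = 0.85·0.0241 / (0.85·0.0241 + 0.3·0.9759) ≈ 0.0655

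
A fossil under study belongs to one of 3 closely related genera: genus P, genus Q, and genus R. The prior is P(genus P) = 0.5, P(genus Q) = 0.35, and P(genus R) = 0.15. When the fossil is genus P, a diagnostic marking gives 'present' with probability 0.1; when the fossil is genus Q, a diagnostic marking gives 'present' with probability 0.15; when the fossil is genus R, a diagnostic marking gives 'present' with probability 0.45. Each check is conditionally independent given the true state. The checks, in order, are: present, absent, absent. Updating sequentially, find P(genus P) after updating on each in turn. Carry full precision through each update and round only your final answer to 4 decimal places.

Apply Bayes' rule sequentially, carrying P(genus P) forward.
After 'present': normaliser = 0.1·0.5000 + 0.15·0.3500 + 0.45·0.1500; P(genus P) ≈ 0.2941, P(genus Q) ≈ 0.3088, P(genus R) ≈ 0.3971
After 'absent': normaliser = 0.9·0.2941 + 0.85·0.3088 + 0.55·0.3971; P(genus P) ≈ 0.3550, P(genus Q) ≈ 0.3521, P(genus R) ≈ 0.2929
After 'absent': normaliser = 0.9·0.3550 + 0.85·0.3521 + 0.55·0.2929; P(genus P) ≈ 0.4097, P(genus Q) ≈ 0.3837, P(genus R) ≈ 0.2066

0.4097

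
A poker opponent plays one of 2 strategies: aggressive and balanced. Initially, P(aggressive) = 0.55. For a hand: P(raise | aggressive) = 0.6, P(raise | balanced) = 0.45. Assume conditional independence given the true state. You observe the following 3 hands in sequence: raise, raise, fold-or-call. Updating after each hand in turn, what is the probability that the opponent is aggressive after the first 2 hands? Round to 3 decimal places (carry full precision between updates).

0.685

After 'raise': P(aggressive) = 0.6·0.5500 / (0.6·0.5500 + 0.45·0.4500) ≈ 0.6197
After 'raise': P(aggressive) = 0.6·0.6197 / (0.6·0.6197 + 0.45·0.3803) ≈ 0.6848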